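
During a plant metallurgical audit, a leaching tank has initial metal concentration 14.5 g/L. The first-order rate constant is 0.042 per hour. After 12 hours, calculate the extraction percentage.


39.5891%

Compute the exponent:
-k * t = -0.042 * 12 = -0.504
Remaining concentration:
C = 14.5 * exp(-0.504)
= 14.5 * 0.6041093829
= 8.759586051 g/L
Extracted = 14.5 - 8.759586051 = 5.740413949 g/L
Extraction % = 5.740413949 / 14.5 * 100
= 39.5891%


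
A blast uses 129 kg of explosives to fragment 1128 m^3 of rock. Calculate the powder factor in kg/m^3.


0.1144 kg/m^3

Powder factor = explosive mass / rock volume
= 129 / 1128
= 0.1144 kg/m^3


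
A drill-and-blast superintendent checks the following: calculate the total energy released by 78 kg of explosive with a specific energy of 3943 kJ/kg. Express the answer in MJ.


307.554 MJ

Energy = mass * specific_energy / 1000
= 78 * 3943 / 1000
= 307554 / 1000
= 307.554 MJ


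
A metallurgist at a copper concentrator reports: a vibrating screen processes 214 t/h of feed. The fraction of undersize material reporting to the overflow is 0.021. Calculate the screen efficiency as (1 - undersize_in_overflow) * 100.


97.9%

Screen efficiency = (1 - fraction of undersize in overflow) * 100
= (1 - 0.021) * 100
= 0.979 * 100
= 97.9%


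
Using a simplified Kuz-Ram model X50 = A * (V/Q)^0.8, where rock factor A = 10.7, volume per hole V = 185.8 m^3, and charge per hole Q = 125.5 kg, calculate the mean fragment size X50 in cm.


14.6455 cm

Compute V/Q:
V/Q = 185.8 / 125.5 = 1.480478088
Raise to the power 0.8:
(V/Q)^0.8 = 1.480478088^0.8 = 1.368741979
Multiply by A:
X50 = 10.7 * 1.368741979
= 14.6455 cm


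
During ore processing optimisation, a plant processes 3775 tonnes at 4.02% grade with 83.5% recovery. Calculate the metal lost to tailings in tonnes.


25.0396 tonnes

Total metal in feed:
= 3775 * 4.02 / 100 = 151.755 tonnes
Metal recovered:
= 151.755 * 83.5 / 100 = 126.715425 tonnes
Metal lost to tailings:
= 151.755 - 126.715425
= 25.0396 tonnes


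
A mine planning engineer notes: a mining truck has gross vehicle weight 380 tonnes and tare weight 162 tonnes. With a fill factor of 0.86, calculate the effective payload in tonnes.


Maximum payload = gross - tare
= 380 - 162 = 218 tonnes
Effective payload = max payload * fill factor
= 218 * 0.86
= 187.48 tonnes

187.48 tonnes


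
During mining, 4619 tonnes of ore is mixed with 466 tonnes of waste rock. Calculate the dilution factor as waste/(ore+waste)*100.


9.1642%

Total material = ore + waste
= 4619 + 466 = 5085 tonnes
Dilution = waste / total * 100
= 466 / 5085 * 100
= 0.09164208456 * 100
= 9.1642%


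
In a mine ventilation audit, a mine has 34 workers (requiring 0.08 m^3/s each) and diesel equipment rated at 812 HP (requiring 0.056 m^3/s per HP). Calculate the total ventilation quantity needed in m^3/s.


48.192 m^3/s

Airflow for workers:
Q_people = 34 * 0.08 = 2.72 m^3/s
Airflow for diesel equipment:
Q_diesel = 812 * 0.056 = 45.472 m^3/s
Total ventilation:
Q_total = 2.72 + 45.472
= 48.192 m^3/s


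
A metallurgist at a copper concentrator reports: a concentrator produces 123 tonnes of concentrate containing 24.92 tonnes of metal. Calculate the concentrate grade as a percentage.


Grade = (metal in concentrate / concentrate mass) * 100
= (24.92 / 123) * 100
= 0.202601626 * 100
= 20.2602%

20.2602%


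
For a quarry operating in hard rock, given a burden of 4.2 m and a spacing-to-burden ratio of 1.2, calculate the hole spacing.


5.04 m

Spacing = burden * ratio
= 4.2 * 1.2
= 5.04 m


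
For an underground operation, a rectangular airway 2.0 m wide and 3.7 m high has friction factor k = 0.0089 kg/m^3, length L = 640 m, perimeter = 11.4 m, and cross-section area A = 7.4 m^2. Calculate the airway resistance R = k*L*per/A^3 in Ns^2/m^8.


0.1602 Ns^2/m^8

Compute the numerator:
k * L * per = 0.0089 * 640 * 11.4
= 64.9344
Compute the denominator:
A^3 = 7.4^3 = 405.224
Resistance:
R = 64.9344 / 405.224
= 0.1602 Ns^2/m^8


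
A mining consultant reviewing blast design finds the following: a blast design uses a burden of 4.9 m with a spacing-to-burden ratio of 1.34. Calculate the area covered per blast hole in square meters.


First, find the spacing:
Spacing = burden * ratio = 4.9 * 1.34
= 6.566 m
Then, calculate the area:
Area = burden * spacing = 4.9 * 6.566
= 32.1734 m^2

32.1734 m^2


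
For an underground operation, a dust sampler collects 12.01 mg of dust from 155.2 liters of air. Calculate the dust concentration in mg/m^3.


77.384 mg/m^3

Convert liters to m^3: 1 m^3 = 1000 L
Concentration = mass / volume * 1000
= 12.01 / 155.2 * 1000
= 0.07738402062 * 1000
= 77.384 mg/m^3


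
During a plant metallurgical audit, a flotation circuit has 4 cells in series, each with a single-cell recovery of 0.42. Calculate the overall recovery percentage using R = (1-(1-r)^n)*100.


Complement of single-cell recovery:
1 - r = 1 - 0.42 = 0.58
Raise to power n:
(1 - r)^4 = 0.58^4 = 0.11316496
Overall recovery:
R = (1 - 0.11316496) * 100
= 88.6835%

88.6835%


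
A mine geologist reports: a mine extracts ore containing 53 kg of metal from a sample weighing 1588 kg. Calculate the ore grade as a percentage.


3.3375%

Ore grade = (metal mass / ore mass) * 100
= (53 / 1588) * 100
= 0.03337531486 * 100
= 3.3375%


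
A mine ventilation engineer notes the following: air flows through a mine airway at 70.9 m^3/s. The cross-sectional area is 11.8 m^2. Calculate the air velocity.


Velocity = flow rate / cross-sectional area
= 70.9 / 11.8
= 6.0085 m/s

6.0085 m/s


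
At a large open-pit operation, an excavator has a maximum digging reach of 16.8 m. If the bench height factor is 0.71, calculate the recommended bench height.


Bench height = reach * factor
= 16.8 * 0.71
= 11.928 m

11.928 m


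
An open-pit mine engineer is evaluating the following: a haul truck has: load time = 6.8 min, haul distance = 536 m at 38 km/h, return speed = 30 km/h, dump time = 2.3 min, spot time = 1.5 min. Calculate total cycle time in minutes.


Convert haul speed to m/min: 38 * 1000/60 = 633.3333333 m/min
Haul time = 536 / 633.3333333 = 0.8463157895 min
Convert return speed to m/min: 30 * 1000/60 = 500 m/min
Return time = 536 / 500 = 1.072 min
Total cycle time:
= 6.8 + 0.8463157895 + 2.3 + 1.072 + 1.5
= 12.5183 min

12.5183 min


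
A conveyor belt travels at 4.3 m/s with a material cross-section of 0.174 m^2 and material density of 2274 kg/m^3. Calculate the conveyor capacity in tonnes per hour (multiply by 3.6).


6125.0645 t/h

Volumetric flow = speed * area
= 4.3 * 0.174 = 0.7482 m^3/s
Mass flow = volumetric * density
= 0.7482 * 2274 = 1701.4068 kg/s
Convert to t/h: multiply by 3.6
Capacity = 1701.4068 * 3.6
= 6125.0645 t/h


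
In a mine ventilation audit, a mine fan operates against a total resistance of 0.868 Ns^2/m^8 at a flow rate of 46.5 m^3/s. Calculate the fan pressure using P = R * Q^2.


1876.833 Pa

Compute Q^2:
Q^2 = 46.5^2 = 2162.25
Compute pressure:
P = R * Q^2 = 0.868 * 2162.25
= 1876.833 Pa


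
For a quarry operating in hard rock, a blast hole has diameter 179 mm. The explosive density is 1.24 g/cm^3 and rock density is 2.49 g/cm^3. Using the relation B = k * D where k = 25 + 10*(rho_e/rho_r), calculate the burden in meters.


5.3664 m

First, compute k:
rho_e / rho_r = 1.24 / 2.49 = 0.4979919679
k = 25 + 10 * 0.4979919679 = 29.97991968
Then, compute burden:
B = k * D / 1000 = 29.97991968 * 179 / 1000
= 5366.405622 / 1000
= 5.3664 m


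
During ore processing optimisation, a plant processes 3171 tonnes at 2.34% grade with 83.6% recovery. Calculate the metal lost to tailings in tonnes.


Total metal in feed:
= 3171 * 2.34 / 100 = 74.2014 tonnes
Metal recovered:
= 74.2014 * 83.6 / 100 = 62.0323704 tonnes
Metal lost to tailings:
= 74.2014 - 62.0323704
= 12.169 tonnes

12.169 tonnes


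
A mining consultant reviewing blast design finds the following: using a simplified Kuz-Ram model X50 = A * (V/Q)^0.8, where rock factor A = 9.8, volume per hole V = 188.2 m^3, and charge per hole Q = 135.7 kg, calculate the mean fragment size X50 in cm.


12.7309 cm

Compute V/Q:
V/Q = 188.2 / 135.7 = 1.38688283
Raise to the power 0.8:
(V/Q)^0.8 = 1.38688283^0.8 = 1.299067797
Multiply by A:
X50 = 9.8 * 1.299067797
= 12.7309 cm


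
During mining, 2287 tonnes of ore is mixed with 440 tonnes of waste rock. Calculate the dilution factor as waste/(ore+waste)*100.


16.1349%

Total material = ore + waste
= 2287 + 440 = 2727 tonnes
Dilution = waste / total * 100
= 440 / 2727 * 100
= 0.1613494683 * 100
= 16.1349%


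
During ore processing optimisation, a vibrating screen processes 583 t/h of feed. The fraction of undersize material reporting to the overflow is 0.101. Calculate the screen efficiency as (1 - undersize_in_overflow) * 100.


89.9%

Screen efficiency = (1 - fraction of undersize in overflow) * 100
= (1 - 0.101) * 100
= 0.899 * 100
= 89.9%


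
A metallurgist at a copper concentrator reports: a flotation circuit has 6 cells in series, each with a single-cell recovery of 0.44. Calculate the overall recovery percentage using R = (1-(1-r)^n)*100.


Complement of single-cell recovery:
1 - r = 1 - 0.44 = 0.56
Raise to power n:
(1 - r)^6 = 0.56^6 = 0.03084097946
Overall recovery:
R = (1 - 0.03084097946) * 100
= 96.9159%

96.9159%


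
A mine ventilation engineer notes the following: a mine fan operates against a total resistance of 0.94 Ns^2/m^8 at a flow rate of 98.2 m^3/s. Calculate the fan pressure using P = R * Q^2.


Compute Q^2:
Q^2 = 98.2^2 = 9643.24
Compute pressure:
P = R * Q^2 = 0.94 * 9643.24
= 9064.6456 Pa

9064.6456 Pa


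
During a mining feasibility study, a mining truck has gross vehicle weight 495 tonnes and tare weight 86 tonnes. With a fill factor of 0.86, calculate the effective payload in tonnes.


351.74 tonnes

Maximum payload = gross - tare
= 495 - 86 = 409 tonnes
Effective payload = max payload * fill factor
= 409 * 0.86
= 351.74 tonnes


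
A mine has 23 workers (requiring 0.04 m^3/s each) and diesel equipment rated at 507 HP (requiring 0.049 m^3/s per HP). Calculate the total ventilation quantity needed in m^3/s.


25.763 m^3/s

Airflow for workers:
Q_people = 23 * 0.04 = 0.92 m^3/s
Airflow for diesel equipment:
Q_diesel = 507 * 0.049 = 24.843 m^3/s
Total ventilation:
Q_total = 0.92 + 24.843
= 25.763 m^3/s


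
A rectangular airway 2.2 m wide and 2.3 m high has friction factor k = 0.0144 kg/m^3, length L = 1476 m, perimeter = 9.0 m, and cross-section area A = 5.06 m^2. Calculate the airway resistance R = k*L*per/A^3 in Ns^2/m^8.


Compute the numerator:
k * L * per = 0.0144 * 1476 * 9.0
= 191.2896
Compute the denominator:
A^3 = 5.06^3 = 129.554216
Resistance:
R = 191.2896 / 129.554216
= 1.4765 Ns^2/m^8

1.4765 Ns^2/m^8


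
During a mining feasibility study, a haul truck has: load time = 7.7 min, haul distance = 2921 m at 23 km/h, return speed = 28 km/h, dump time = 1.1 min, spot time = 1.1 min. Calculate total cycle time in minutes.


23.7793 min

Convert haul speed to m/min: 23 * 1000/60 = 383.3333333 m/min
Haul time = 2921 / 383.3333333 = 7.62 min
Convert return speed to m/min: 28 * 1000/60 = 466.6666667 m/min
Return time = 2921 / 466.6666667 = 6.259285714 min
Total cycle time:
= 7.7 + 7.62 + 1.1 + 6.259285714 + 1.1
= 23.7793 min


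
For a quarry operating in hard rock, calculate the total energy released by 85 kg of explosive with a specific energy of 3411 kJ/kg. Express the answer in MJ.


289.935 MJ

Energy = mass * specific_energy / 1000
= 85 * 3411 / 1000
= 289935 / 1000
= 289.935 MJ


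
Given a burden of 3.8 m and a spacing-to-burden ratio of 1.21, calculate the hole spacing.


Spacing = burden * ratio
= 3.8 * 1.21
= 4.598 m

4.598 m


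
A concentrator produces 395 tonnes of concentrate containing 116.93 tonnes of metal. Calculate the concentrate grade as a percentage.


Grade = (metal in concentrate / concentrate mass) * 100
= (116.93 / 395) * 100
= 0.2960253165 * 100
= 29.6025%

29.6025%


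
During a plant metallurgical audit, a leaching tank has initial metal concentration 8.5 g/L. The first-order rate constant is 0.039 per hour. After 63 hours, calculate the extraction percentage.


Compute the exponent:
-k * t = -0.039 * 63 = -2.457
Remaining concentration:
C = 8.5 * exp(-2.457)
= 8.5 * 0.08569164066
= 0.7283789456 g/L
Extracted = 8.5 - 0.7283789456 = 7.771621054 g/L
Extraction % = 7.771621054 / 8.5 * 100
= 91.4308%

91.4308%


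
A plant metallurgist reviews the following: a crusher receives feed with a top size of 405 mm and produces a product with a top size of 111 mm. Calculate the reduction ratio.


3.6486

Reduction ratio = feed size / product size
= 405 / 111
= 3.6486


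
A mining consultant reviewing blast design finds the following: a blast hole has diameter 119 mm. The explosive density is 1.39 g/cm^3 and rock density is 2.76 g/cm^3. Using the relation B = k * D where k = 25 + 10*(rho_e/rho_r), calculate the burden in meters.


3.5743 m

First, compute k:
rho_e / rho_r = 1.39 / 2.76 = 0.5036231884
k = 25 + 10 * 0.5036231884 = 30.03623188
Then, compute burden:
B = k * D / 1000 = 30.03623188 * 119 / 1000
= 3574.311594 / 1000
= 3.5743 m


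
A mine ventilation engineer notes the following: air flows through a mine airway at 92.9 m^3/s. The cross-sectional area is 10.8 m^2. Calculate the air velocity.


Velocity = flow rate / cross-sectional area
= 92.9 / 10.8
= 8.6019 m/s

8.6019 m/s


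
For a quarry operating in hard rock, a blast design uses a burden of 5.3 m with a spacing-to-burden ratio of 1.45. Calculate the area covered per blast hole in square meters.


First, find the spacing:
Spacing = burden * ratio = 5.3 * 1.45
= 7.685 m
Then, calculate the area:
Area = burden * spacing = 5.3 * 7.685
= 40.7305 m^2

40.7305 m^2


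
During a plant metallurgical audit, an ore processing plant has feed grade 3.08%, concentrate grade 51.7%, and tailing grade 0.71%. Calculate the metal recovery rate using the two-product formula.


78.0195%

Using the two-product formula:
R = 100 * c * (f - t) / (f * (c - t))
Numerator = 100 * 51.7 * (3.08 - 0.71)
= 100 * 51.7 * 2.37
= 12252.9
Denominator = 3.08 * (51.7 - 0.71)
= 3.08 * 50.99
= 157.0492
R = 12252.9 / 157.0492
= 78.0195%


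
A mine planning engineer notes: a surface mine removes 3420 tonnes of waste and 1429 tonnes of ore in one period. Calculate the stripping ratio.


Stripping ratio = waste tonnage / ore tonnage
= 3420 / 1429
= 2.3933

2.3933


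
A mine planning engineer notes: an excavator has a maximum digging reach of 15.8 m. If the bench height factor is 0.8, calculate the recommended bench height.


Bench height = reach * factor
= 15.8 * 0.8
= 12.64 m

12.64 m


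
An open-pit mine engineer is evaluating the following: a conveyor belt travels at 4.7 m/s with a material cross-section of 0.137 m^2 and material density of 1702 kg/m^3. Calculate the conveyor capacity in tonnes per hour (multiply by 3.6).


3945.3041 t/h

Volumetric flow = speed * area
= 4.7 * 0.137 = 0.6439 m^3/s
Mass flow = volumetric * density
= 0.6439 * 1702 = 1095.9178 kg/s
Convert to t/h: multiply by 3.6
Capacity = 1095.9178 * 3.6
= 3945.3041 t/h


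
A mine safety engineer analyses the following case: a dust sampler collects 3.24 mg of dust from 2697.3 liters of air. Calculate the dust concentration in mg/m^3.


1.2012 mg/m^3

Convert liters to m^3: 1 m^3 = 1000 L
Concentration = mass / volume * 1000
= 3.24 / 2697.3 * 1000
= 0.001201201201 * 1000
= 1.2012 mg/m^3


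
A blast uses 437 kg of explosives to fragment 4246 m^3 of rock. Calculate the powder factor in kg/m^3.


Powder factor = explosive mass / rock volume
= 437 / 4246
= 0.1029 kg/m^3

0.1029 kg/m^3


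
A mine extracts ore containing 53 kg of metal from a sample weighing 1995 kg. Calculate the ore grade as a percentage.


Ore grade = (metal mass / ore mass) * 100
= (53 / 1995) * 100
= 0.02656641604 * 100
= 2.6566%

2.6566%


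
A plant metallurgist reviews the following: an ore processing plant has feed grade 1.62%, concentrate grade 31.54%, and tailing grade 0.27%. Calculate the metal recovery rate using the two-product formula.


84.0529%

Using the two-product formula:
R = 100 * c * (f - t) / (f * (c - t))
Numerator = 100 * 31.54 * (1.62 - 0.27)
= 100 * 31.54 * 1.35
= 4257.9
Denominator = 1.62 * (31.54 - 0.27)
= 1.62 * 31.27
= 50.6574
R = 4257.9 / 50.6574
= 84.0529%


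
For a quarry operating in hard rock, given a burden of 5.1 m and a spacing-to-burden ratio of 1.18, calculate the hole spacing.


Spacing = burden * ratio
= 5.1 * 1.18
= 6.018 m

6.018 m


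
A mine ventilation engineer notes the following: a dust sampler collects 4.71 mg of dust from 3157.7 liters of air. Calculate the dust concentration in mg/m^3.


Convert liters to m^3: 1 m^3 = 1000 L
Concentration = mass / volume * 1000
= 4.71 / 3157.7 * 1000
= 0.001491591982 * 1000
= 1.4916 mg/m^3

1.4916 mg/m^3


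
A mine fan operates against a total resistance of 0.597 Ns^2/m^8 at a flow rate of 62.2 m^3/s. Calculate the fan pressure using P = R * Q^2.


2309.6975 Pa

Compute Q^2:
Q^2 = 62.2^2 = 3868.84
Compute pressure:
P = R * Q^2 = 0.597 * 3868.84
= 2309.6975 Pa


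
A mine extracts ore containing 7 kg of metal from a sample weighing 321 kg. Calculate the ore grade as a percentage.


Ore grade = (metal mass / ore mass) * 100
= (7 / 321) * 100
= 0.02180685358 * 100
= 2.1807%

2.1807%


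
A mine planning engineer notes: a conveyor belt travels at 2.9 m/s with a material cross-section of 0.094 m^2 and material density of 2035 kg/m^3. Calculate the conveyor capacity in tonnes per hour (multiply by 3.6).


Volumetric flow = speed * area
= 2.9 * 0.094 = 0.2726 m^3/s
Mass flow = volumetric * density
= 0.2726 * 2035 = 554.741 kg/s
Convert to t/h: multiply by 3.6
Capacity = 554.741 * 3.6
= 1997.0676 t/h

1997.0676 t/h


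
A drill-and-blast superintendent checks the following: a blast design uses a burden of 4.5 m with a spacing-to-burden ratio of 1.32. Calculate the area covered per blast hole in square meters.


First, find the spacing:
Spacing = burden * ratio = 4.5 * 1.32
= 5.94 m
Then, calculate the area:
Area = burden * spacing = 4.5 * 5.94
= 26.73 m^2

26.73 m^2


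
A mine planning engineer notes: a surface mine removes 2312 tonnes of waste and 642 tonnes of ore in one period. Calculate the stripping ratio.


3.6012

Stripping ratio = waste tonnage / ore tonnage
= 2312 / 642
= 3.6012


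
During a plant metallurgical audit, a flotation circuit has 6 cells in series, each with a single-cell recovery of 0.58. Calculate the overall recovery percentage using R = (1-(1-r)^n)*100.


Complement of single-cell recovery:
1 - r = 1 - 0.58 = 0.42
Raise to power n:
(1 - r)^6 = 0.42^6 = 0.005489031744
Overall recovery:
R = (1 - 0.005489031744) * 100
= 99.4511%

99.4511%


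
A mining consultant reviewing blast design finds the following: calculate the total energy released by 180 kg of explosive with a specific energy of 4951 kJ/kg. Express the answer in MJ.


891.18 MJ

Energy = mass * specific_energy / 1000
= 180 * 4951 / 1000
= 891180 / 1000
= 891.18 MJ


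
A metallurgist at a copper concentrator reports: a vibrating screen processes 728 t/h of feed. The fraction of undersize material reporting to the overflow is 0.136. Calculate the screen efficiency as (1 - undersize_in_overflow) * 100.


86.4%

Screen efficiency = (1 - fraction of undersize in overflow) * 100
= (1 - 0.136) * 100
= 0.864 * 100
= 86.4%


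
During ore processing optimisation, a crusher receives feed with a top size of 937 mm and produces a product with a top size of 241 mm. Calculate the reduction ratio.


3.888

Reduction ratio = feed size / product size
= 937 / 241
= 3.888


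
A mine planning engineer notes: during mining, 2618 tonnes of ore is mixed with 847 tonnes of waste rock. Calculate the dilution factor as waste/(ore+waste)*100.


24.4444%

Total material = ore + waste
= 2618 + 847 = 3465 tonnes
Dilution = waste / total * 100
= 847 / 3465 * 100
= 0.2444444444 * 100
= 24.4444%


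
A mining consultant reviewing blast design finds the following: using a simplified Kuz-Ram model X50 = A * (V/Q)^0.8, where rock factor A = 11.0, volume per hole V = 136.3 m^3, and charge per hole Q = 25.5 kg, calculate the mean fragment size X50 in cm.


Compute V/Q:
V/Q = 136.3 / 25.5 = 5.345098039
Raise to the power 0.8:
(V/Q)^0.8 = 5.345098039^0.8 = 3.822650038
Multiply by A:
X50 = 11.0 * 3.822650038
= 42.0492 cm

42.0492 cm


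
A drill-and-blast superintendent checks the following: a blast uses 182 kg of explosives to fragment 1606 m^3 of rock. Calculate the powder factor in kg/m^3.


Powder factor = explosive mass / rock volume
= 182 / 1606
= 0.1133 kg/m^3

0.1133 kg/m^3


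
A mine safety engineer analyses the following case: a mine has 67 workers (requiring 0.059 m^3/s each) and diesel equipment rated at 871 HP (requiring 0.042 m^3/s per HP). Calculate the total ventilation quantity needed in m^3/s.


40.535 m^3/s

Airflow for workers:
Q_people = 67 * 0.059 = 3.953 m^3/s
Airflow for diesel equipment:
Q_diesel = 871 * 0.042 = 36.582 m^3/s
Total ventilation:
Q_total = 3.953 + 36.582
= 40.535 m^3/s


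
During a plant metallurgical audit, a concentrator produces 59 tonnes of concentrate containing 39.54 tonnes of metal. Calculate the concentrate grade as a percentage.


67.0169%

Grade = (metal in concentrate / concentrate mass) * 100
= (39.54 / 59) * 100
= 0.6701694915 * 100
= 67.0169%


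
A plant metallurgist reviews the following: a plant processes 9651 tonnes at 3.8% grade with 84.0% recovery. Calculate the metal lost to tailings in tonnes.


Total metal in feed:
= 9651 * 3.8 / 100 = 366.738 tonnes
Metal recovered:
= 366.738 * 84.0 / 100 = 308.05992 tonnes
Metal lost to tailings:
= 366.738 - 308.05992
= 58.6781 tonnes

58.6781 tonnes


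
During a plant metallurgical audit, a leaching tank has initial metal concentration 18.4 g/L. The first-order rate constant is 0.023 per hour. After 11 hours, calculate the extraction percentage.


Compute the exponent:
-k * t = -0.023 * 11 = -0.253
Remaining concentration:
C = 18.4 * exp(-0.253)
= 18.4 * 0.7764678818
= 14.28700903 g/L
Extracted = 18.4 - 14.28700903 = 4.112990974 g/L
Extraction % = 4.112990974 / 18.4 * 100
= 22.3532%

22.3532%


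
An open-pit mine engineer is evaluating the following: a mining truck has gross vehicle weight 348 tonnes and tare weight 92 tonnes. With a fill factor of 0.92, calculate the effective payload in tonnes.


235.52 tonnes

Maximum payload = gross - tare
= 348 - 92 = 256 tonnes
Effective payload = max payload * fill factor
= 256 * 0.92
= 235.52 tonnes


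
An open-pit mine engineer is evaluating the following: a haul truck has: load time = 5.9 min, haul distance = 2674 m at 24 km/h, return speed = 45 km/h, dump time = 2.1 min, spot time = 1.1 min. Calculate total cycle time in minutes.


Convert haul speed to m/min: 24 * 1000/60 = 400 m/min
Haul time = 2674 / 400 = 6.685 min
Convert return speed to m/min: 45 * 1000/60 = 750 m/min
Return time = 2674 / 750 = 3.565333333 min
Total cycle time:
= 5.9 + 6.685 + 2.1 + 3.565333333 + 1.1
= 19.3503 min

19.3503 min


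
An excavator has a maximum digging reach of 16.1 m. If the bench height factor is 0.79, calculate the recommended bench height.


12.719 m

Bench height = reach * factor
= 16.1 * 0.79
= 12.719 m


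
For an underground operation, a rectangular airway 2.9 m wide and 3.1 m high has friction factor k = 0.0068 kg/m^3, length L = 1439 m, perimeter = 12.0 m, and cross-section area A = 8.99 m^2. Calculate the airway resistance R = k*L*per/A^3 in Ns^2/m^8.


0.1616 Ns^2/m^8

Compute the numerator:
k * L * per = 0.0068 * 1439 * 12.0
= 117.4224
Compute the denominator:
A^3 = 8.99^3 = 726.572699
Resistance:
R = 117.4224 / 726.572699
= 0.1616 Ns^2/m^8


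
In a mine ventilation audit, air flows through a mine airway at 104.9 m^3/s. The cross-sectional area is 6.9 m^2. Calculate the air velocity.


15.2029 m/s

Velocity = flow rate / cross-sectional area
= 104.9 / 6.9
= 15.2029 m/s


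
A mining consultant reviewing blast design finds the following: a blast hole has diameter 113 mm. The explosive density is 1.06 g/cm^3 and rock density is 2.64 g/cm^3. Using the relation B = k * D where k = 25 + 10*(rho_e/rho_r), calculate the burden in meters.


First, compute k:
rho_e / rho_r = 1.06 / 2.64 = 0.4015151515
k = 25 + 10 * 0.4015151515 = 29.01515152
Then, compute burden:
B = k * D / 1000 = 29.01515152 * 113 / 1000
= 3278.712121 / 1000
= 3.2787 m

3.2787 m


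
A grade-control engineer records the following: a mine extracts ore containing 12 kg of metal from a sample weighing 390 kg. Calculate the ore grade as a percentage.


Ore grade = (metal mass / ore mass) * 100
= (12 / 390) * 100
= 0.03076923077 * 100
= 3.0769%

3.0769%


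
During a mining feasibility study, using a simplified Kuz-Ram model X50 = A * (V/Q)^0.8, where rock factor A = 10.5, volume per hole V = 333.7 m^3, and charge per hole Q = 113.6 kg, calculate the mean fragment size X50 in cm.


Compute V/Q:
V/Q = 333.7 / 113.6 = 2.9375
Raise to the power 0.8:
(V/Q)^0.8 = 2.9375^0.8 = 2.368003283
Multiply by A:
X50 = 10.5 * 2.368003283
= 24.864 cm

24.864 cm


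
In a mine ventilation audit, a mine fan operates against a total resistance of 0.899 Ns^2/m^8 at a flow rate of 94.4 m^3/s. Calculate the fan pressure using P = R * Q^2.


8011.3126 Pa

Compute Q^2:
Q^2 = 94.4^2 = 8911.36
Compute pressure:
P = R * Q^2 = 0.899 * 8911.36
= 8011.3126 Pa


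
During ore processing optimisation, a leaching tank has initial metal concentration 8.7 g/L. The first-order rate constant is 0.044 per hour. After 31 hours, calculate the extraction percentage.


Compute the exponent:
-k * t = -0.044 * 31 = -1.364
Remaining concentration:
C = 8.7 * exp(-1.364)
= 8.7 * 0.2556361844
= 2.224034804 g/L
Extracted = 8.7 - 2.224034804 = 6.475965196 g/L
Extraction % = 6.475965196 / 8.7 * 100
= 74.4364%

74.4364%


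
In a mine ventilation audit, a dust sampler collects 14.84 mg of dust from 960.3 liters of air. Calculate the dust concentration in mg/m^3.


Convert liters to m^3: 1 m^3 = 1000 L
Concentration = mass / volume * 1000
= 14.84 / 960.3 * 1000
= 0.01545350411 * 1000
= 15.4535 mg/m^3

15.4535 mg/m^3


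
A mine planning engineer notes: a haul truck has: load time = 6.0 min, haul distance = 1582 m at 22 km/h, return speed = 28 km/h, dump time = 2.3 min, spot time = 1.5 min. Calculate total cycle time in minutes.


17.5045 min

Convert haul speed to m/min: 22 * 1000/60 = 366.6666667 m/min
Haul time = 1582 / 366.6666667 = 4.314545455 min
Convert return speed to m/min: 28 * 1000/60 = 466.6666667 m/min
Return time = 1582 / 466.6666667 = 3.39 min
Total cycle time:
= 6.0 + 4.314545455 + 2.3 + 3.39 + 1.5
= 17.5045 min


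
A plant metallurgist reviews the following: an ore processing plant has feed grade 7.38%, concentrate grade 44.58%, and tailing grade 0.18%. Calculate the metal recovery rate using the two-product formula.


97.9565%

Using the two-product formula:
R = 100 * c * (f - t) / (f * (c - t))
Numerator = 100 * 44.58 * (7.38 - 0.18)
= 100 * 44.58 * 7.2
= 32097.6
Denominator = 7.38 * (44.58 - 0.18)
= 7.38 * 44.4
= 327.672
R = 32097.6 / 327.672
= 97.9565%


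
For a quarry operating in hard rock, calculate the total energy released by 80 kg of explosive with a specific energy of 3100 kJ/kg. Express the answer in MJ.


248.0 MJ

Energy = mass * specific_energy / 1000
= 80 * 3100 / 1000
= 248000 / 1000
= 248.0 MJ


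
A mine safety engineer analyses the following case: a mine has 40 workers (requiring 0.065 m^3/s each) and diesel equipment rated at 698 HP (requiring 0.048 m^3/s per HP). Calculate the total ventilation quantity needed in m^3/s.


36.104 m^3/s

Airflow for workers:
Q_people = 40 * 0.065 = 2.6 m^3/s
Airflow for diesel equipment:
Q_diesel = 698 * 0.048 = 33.504 m^3/s
Total ventilation:
Q_total = 2.6 + 33.504
= 36.104 m^3/s


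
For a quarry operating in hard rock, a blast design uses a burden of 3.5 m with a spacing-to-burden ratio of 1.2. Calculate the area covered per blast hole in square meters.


First, find the spacing:
Spacing = burden * ratio = 3.5 * 1.2
= 4.2 m
Then, calculate the area:
Area = burden * spacing = 3.5 * 4.2
= 14.7 m^2

14.7 m^2


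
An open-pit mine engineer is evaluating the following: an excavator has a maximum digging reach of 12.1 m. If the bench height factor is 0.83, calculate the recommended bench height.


Bench height = reach * factor
= 12.1 * 0.83
= 10.043 m

10.043 m


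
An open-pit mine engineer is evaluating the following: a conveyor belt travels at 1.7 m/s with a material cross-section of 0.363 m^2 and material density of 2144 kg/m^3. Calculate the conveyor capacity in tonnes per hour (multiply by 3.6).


4763.0246 t/h

Volumetric flow = speed * area
= 1.7 * 0.363 = 0.6171 m^3/s
Mass flow = volumetric * density
= 0.6171 * 2144 = 1323.0624 kg/s
Convert to t/h: multiply by 3.6
Capacity = 1323.0624 * 3.6
= 4763.0246 t/h


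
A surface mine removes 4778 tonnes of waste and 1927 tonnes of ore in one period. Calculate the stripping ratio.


Stripping ratio = waste tonnage / ore tonnage
= 4778 / 1927
= 2.4795

2.4795


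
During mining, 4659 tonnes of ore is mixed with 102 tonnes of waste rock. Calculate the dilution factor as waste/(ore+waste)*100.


2.1424%

Total material = ore + waste
= 4659 + 102 = 4761 tonnes
Dilution = waste / total * 100
= 102 / 4761 * 100
= 0.02142407057 * 100
= 2.1424%


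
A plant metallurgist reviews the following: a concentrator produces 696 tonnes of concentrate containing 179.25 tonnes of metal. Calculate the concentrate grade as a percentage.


Grade = (metal in concentrate / concentrate mass) * 100
= (179.25 / 696) * 100
= 0.2575431034 * 100
= 25.7543%

25.7543%


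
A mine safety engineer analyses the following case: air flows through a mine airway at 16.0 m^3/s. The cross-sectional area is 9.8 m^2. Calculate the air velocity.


1.6327 m/s

Velocity = flow rate / cross-sectional area
= 16.0 / 9.8
= 1.6327 m/s


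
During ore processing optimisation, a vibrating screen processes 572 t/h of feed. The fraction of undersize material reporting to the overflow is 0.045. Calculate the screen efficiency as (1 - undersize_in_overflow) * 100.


Screen efficiency = (1 - fraction of undersize in overflow) * 100
= (1 - 0.045) * 100
= 0.955 * 100
= 95.5%

95.5%


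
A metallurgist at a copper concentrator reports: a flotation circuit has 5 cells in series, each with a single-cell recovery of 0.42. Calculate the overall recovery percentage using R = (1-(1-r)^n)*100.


Complement of single-cell recovery:
1 - r = 1 - 0.42 = 0.58
Raise to power n:
(1 - r)^5 = 0.58^5 = 0.0656356768
Overall recovery:
R = (1 - 0.0656356768) * 100
= 93.4364%

93.4364%


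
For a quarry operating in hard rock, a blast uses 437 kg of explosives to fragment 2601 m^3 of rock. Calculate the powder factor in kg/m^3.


Powder factor = explosive mass / rock volume
= 437 / 2601
= 0.168 kg/m^3

0.168 kg/m^3


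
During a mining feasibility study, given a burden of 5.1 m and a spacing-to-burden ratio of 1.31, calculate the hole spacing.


Spacing = burden * ratio
= 5.1 * 1.31
= 6.681 m

6.681 m


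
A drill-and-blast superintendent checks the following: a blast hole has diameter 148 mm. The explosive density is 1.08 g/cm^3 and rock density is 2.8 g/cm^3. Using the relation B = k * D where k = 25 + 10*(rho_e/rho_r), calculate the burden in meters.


4.2709 m

First, compute k:
rho_e / rho_r = 1.08 / 2.8 = 0.3857142857
k = 25 + 10 * 0.3857142857 = 28.85714286
Then, compute burden:
B = k * D / 1000 = 28.85714286 * 148 / 1000
= 4270.857143 / 1000
= 4.2709 m


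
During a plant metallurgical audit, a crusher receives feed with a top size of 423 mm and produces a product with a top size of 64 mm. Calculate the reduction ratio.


6.6094

Reduction ratio = feed size / product size
= 423 / 64
= 6.6094


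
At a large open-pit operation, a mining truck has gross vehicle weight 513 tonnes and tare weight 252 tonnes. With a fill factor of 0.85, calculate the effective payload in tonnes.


221.85 tonnes

Maximum payload = gross - tare
= 513 - 252 = 261 tonnes
Effective payload = max payload * fill factor
= 261 * 0.85
= 221.85 tonnes


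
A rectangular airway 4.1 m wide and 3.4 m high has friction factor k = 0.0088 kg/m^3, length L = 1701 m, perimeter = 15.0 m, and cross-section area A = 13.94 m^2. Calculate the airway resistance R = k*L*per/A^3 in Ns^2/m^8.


Compute the numerator:
k * L * per = 0.0088 * 1701 * 15.0
= 224.532
Compute the denominator:
A^3 = 13.94^3 = 2708.870984
Resistance:
R = 224.532 / 2708.870984
= 0.0829 Ns^2/m^8

0.0829 Ns^2/m^8


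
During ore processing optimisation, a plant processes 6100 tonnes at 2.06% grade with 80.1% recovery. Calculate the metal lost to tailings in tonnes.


Total metal in feed:
= 6100 * 2.06 / 100 = 125.66 tonnes
Metal recovered:
= 125.66 * 80.1 / 100 = 100.65366 tonnes
Metal lost to tailings:
= 125.66 - 100.65366
= 25.0063 tonnes

25.0063 tonnes


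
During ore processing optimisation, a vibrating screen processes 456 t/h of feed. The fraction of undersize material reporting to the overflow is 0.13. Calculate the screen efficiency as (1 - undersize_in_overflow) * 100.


Screen efficiency = (1 - fraction of undersize in overflow) * 100
= (1 - 0.13) * 100
= 0.87 * 100
= 87.0%

87.0%


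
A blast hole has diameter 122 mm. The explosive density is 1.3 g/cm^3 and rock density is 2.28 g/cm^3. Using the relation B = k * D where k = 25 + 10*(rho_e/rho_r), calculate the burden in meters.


3.7456 m

First, compute k:
rho_e / rho_r = 1.3 / 2.28 = 0.5701754386
k = 25 + 10 * 0.5701754386 = 30.70175439
Then, compute burden:
B = k * D / 1000 = 30.70175439 * 122 / 1000
= 3745.614035 / 1000
= 3.7456 m


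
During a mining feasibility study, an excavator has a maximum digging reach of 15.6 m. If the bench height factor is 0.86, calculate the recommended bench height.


13.416 m

Bench height = reach * factor
= 15.6 * 0.86
= 13.416 m


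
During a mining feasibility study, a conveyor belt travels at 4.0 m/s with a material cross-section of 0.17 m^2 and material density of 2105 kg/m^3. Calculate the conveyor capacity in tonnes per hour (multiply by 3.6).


5153.04 t/h

Volumetric flow = speed * area
= 4.0 * 0.17 = 0.68 m^3/s
Mass flow = volumetric * density
= 0.68 * 2105 = 1431.4 kg/s
Convert to t/h: multiply by 3.6
Capacity = 1431.4 * 3.6
= 5153.04 t/h


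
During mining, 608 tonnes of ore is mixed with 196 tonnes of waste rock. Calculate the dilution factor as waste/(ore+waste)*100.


Total material = ore + waste
= 608 + 196 = 804 tonnes
Dilution = waste / total * 100
= 196 / 804 * 100
= 0.2437810945 * 100
= 24.3781%

24.3781%


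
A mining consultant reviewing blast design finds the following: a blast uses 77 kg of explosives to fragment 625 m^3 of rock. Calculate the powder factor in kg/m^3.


Powder factor = explosive mass / rock volume
= 77 / 625
= 0.1232 kg/m^3

0.1232 kg/m^3


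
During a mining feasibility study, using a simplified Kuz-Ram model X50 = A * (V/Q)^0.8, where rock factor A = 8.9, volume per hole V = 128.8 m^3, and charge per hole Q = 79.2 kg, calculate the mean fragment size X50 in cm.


Compute V/Q:
V/Q = 128.8 / 79.2 = 1.626262626
Raise to the power 0.8:
(V/Q)^0.8 = 1.626262626^0.8 = 1.475545293
Multiply by A:
X50 = 8.9 * 1.475545293
= 13.1324 cm

13.1324 cm


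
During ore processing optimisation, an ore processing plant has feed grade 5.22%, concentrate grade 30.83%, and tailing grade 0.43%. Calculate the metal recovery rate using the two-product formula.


93.0604%

Using the two-product formula:
R = 100 * c * (f - t) / (f * (c - t))
Numerator = 100 * 30.83 * (5.22 - 0.43)
= 100 * 30.83 * 4.79
= 14767.57
Denominator = 5.22 * (30.83 - 0.43)
= 5.22 * 30.4
= 158.688
R = 14767.57 / 158.688
= 93.0604%


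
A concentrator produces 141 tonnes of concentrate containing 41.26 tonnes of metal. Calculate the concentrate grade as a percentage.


Grade = (metal in concentrate / concentrate mass) * 100
= (41.26 / 141) * 100
= 0.2926241135 * 100
= 29.2624%

29.2624%


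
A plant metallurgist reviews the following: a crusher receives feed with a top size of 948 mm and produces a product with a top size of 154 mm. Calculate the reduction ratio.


6.1558

Reduction ratio = feed size / product size
= 948 / 154
= 6.1558


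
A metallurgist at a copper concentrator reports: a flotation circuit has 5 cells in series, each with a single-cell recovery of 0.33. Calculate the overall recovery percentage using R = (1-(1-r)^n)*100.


Complement of single-cell recovery:
1 - r = 1 - 0.33 = 0.67
Raise to power n:
(1 - r)^5 = 0.67^5 = 0.1350125107
Overall recovery:
R = (1 - 0.1350125107) * 100
= 86.4987%

86.4987%


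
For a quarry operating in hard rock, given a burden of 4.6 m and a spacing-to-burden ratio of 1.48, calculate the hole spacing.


6.808 m

Spacing = burden * ratio
= 4.6 * 1.48
= 6.808 m


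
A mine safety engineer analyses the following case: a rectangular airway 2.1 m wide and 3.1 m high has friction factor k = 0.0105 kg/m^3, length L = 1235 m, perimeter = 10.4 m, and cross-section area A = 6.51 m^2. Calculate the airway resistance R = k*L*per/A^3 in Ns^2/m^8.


0.4888 Ns^2/m^8

Compute the numerator:
k * L * per = 0.0105 * 1235 * 10.4
= 134.862
Compute the denominator:
A^3 = 6.51^3 = 275.894451
Resistance:
R = 134.862 / 275.894451
= 0.4888 Ns^2/m^8


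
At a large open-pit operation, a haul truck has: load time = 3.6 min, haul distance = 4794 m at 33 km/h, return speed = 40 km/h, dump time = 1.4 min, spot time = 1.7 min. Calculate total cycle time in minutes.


22.6074 min

Convert haul speed to m/min: 33 * 1000/60 = 550 m/min
Haul time = 4794 / 550 = 8.716363636 min
Convert return speed to m/min: 40 * 1000/60 = 666.6666667 m/min
Return time = 4794 / 666.6666667 = 7.191 min
Total cycle time:
= 3.6 + 8.716363636 + 1.4 + 7.191 + 1.7
= 22.6074 min


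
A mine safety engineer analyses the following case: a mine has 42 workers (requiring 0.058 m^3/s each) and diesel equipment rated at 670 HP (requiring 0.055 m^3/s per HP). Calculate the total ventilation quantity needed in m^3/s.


Airflow for workers:
Q_people = 42 * 0.058 = 2.436 m^3/s
Airflow for diesel equipment:
Q_diesel = 670 * 0.055 = 36.85 m^3/s
Total ventilation:
Q_total = 2.436 + 36.85
= 39.286 m^3/s

39.286 m^3/s


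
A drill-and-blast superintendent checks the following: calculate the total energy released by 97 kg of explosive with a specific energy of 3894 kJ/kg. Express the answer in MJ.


Energy = mass * specific_energy / 1000
= 97 * 3894 / 1000
= 377718 / 1000
= 377.718 MJ

377.718 MJ


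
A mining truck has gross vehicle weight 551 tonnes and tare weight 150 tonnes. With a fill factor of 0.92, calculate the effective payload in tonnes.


Maximum payload = gross - tare
= 551 - 150 = 401 tonnes
Effective payload = max payload * fill factor
= 401 * 0.92
= 368.92 tonnes

368.92 tonnes


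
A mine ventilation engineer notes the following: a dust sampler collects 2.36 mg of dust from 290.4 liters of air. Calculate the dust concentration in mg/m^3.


8.1267 mg/m^3

Convert liters to m^3: 1 m^3 = 1000 L
Concentration = mass / volume * 1000
= 2.36 / 290.4 * 1000
= 0.008126721763 * 1000
= 8.1267 mg/m^3


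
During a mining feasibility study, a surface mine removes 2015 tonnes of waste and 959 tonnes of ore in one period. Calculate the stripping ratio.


Stripping ratio = waste tonnage / ore tonnage
= 2015 / 959
= 2.1011

2.1011


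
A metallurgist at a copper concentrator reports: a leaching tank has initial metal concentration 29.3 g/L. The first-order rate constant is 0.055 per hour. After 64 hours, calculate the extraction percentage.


97.0401%

Compute the exponent:
-k * t = -0.055 * 64 = -3.52
Remaining concentration:
C = 29.3 * exp(-3.52)
= 29.3 * 0.02959943517
= 0.8672634504 g/L
Extracted = 29.3 - 0.8672634504 = 28.43273655 g/L
Extraction % = 28.43273655 / 29.3 * 100
= 97.0401%
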